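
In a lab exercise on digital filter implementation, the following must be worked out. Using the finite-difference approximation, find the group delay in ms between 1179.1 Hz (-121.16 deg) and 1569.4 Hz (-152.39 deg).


Group delay from phase difference:
tau = -d(phi)/d(omega)
d(phi) = -31.23 deg = -0.545066 rad
d(omega) = 2*pi*(1569.4 - 1179.1) = 2452.3272 rad/s
tau = -(-0.545066) / 2452.3272
    = 0.2223 ms

0.2223 ms


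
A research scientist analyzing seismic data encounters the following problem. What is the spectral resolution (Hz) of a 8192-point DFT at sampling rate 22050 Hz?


DFT frequency resolution:
df = fs / N
   = 22050 / 8192
   = 2.6917 Hz

2.6917 Hz


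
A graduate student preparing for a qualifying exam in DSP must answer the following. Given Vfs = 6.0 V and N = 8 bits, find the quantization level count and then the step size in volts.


Step 1 — number of quantization levels:
L = 2^N = 2^8 = 256

Step 2 — LSB step size:
delta = Vfs / L
      = 6.0 / 256
      = 0.0234375 V

Levels = 256; step size = 0.0234375 V


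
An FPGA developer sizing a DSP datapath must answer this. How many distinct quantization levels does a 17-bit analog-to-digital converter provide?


Number of quantization levels = 2^N
= 2^17
= 131072

131072


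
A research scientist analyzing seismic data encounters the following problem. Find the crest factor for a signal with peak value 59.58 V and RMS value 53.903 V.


Crest factor is the ratio of peak to RMS:
CF = V_peak / V_rms
   = 59.58 / 53.903
   = 1.1053

1.1053


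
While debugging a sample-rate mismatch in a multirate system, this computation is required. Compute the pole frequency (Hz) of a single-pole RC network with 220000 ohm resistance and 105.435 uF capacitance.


Cutoff frequency of a first-order RC filter:
fc = 1 / (2 * pi * R * C)
C = 105.435 uF = 0.000105435 F
fc = 1 / (2 * pi * 220000 * 0.000105435)
   = 1 / 145.74288142975
   = 0.006861 Hz

0.006861 Hz


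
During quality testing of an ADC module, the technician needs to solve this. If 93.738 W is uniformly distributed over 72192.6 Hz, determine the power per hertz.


Power spectral density:
PSD = P / BW
    = 93.738 / 72192.6
    = 0.00129844 W/Hz

0.00129844 W/Hz


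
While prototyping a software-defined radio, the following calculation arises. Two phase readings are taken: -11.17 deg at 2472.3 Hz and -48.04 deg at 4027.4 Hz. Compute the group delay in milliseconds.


Group delay from phase difference:
tau = -d(phi)/d(omega)
d(phi) = -36.87 deg = -0.643503 rad
d(omega) = 2*pi*(4027.4 - 2472.3) = 9770.9815 rad/s
tau = -(-0.643503) / 9770.9815
    = 0.0659 ms

0.0659 ms


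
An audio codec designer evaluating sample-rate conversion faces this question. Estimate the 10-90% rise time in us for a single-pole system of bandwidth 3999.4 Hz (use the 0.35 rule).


Rise time from bandwidth relationship:
tr = 0.35 / BW
   = 0.35 / 3999.4
   = 8.751312697e-05 s
   = 87.5131 us

87.5131 us


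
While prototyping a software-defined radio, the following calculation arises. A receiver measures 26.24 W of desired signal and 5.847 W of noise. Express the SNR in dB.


SNR in decibels:
SNR = 10 * log10(Ps / Pn)
    = 10 * log10(26.24 / 5.847)
    = 10 * log10(4.4878)
    = 10 * 0.652
    = 6.52 dB

6.52 dB


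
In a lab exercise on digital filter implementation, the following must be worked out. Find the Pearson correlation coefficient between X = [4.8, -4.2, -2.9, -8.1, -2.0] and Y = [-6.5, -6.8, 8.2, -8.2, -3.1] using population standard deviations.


Pearson correlation coefficient (population):
r = cov(X,Y) / (std(X) * std(Y))
Mean X = -2.48, Mean Y = -3.28
Cov(X,Y) = 1.1056
Std(X) = 4.193996, Std(Y) = 5.979766
r = 0.0441

0.0441


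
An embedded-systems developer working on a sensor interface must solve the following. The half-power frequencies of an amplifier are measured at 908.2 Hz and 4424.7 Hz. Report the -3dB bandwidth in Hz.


Bandwidth is the difference of -3dB frequencies:
BW = f_high - f_low
   = 4424.7 - 908.2
   = 3516.5 Hz

3516.5 Hz


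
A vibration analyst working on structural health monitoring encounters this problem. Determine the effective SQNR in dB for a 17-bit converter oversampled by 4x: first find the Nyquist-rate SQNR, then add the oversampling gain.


Step 1 — baseline SQNR at Nyquist:
SQNR_base = 6.02*N + 1.76
          = 6.02*17 + 1.76
          = 104.1 dB

Step 2 — oversampling processing gain:
G = 10*log10(OSR) = 10*log10(4) = 6.02 dB

Step 3 — total:
SQNR_total = 104.1 + 6.02 = 110.12 dB

Base SQNR = 104.1 dB; oversampled SQNR = 110.12 dB


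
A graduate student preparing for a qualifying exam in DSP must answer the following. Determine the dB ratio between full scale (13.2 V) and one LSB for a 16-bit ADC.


Dynamic range from full-scale to LSB:
V_min = V_max / 2^bits = 13.2 / 2^16
DR = 20 * log10(V_max / V_min)
   = 20 * log10(2^16)
   = 20 * 16 * log10(2)
   = 96.33 dB

96.33 dB


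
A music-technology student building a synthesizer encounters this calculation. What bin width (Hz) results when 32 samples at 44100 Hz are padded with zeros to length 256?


Frequency resolution after zero-padding:
N_padded = 32 * 8 = 256
df = fs / N_padded
   = 44100 / 256
   = 172.2656 Hz

172.2656 Hz


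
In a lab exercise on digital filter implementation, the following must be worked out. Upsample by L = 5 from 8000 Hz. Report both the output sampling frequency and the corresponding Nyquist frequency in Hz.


Step 1 — output sample rate after interpolation by L:
fs_out = L * fs_in = 5 * 8000 = 40000 Hz

Step 2 — Nyquist frequency of the output stream:
f_Nyq = fs_out / 2 = 40000 / 2 = 20000.0 Hz

fs_out = 40000 Hz; f_Nyquist = 20000.0 Hz


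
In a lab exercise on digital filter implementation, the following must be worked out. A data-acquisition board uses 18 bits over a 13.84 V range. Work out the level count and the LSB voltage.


Step 1 — number of quantization levels:
L = 2^N = 2^18 = 262144

Step 2 — LSB step size:
delta = Vfs / L
      = 13.84 / 262144
      = 5.28e-05 V

Levels = 262144; step size = 5.28e-05 V


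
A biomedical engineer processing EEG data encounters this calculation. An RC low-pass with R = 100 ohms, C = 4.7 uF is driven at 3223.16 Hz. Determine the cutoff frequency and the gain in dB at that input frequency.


Step 1 — cutoff frequency:
fc = 1 / (2*pi*R*C)
C = 4.7 uF = 4.7e-06 F
fc = 1 / (2*pi*100*4.7e-06)
   = 338.628 Hz

Step 2 — magnitude at f = 3223.16 Hz:
|H(f)| = 1 / sqrt(1 + (f/fc)^2)
f/fc = 3223.16 / 338.628 = 9.518291
|H| = 1 / sqrt(1 + 90.597864) = 0.1044858
|H|_dB = 20*log10(0.1044858) = -19.62 dB

fc = 338.628 Hz; |H(3223.16 Hz)| = -19.62 dB


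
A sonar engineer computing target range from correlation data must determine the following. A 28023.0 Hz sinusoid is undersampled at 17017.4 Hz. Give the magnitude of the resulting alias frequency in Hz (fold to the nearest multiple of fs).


Compute the nearest integer multiple of fs to the signal:
n = round(28023.0 / 17017.4) = 2
f_alias = |28023.0 - 2 * 17017.4|
        = |28023.0 - 34034.8|
        = 6011.8 Hz

6011.8


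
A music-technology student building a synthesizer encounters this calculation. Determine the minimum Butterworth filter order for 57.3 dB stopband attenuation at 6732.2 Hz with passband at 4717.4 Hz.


Butterworth filter order formula:
n = log10(10^(A/10) - 1) / (2 * log10(f_stop/f_pass))
10^(57.3/10) - 1 = 537030.7964
f_stop/f_pass = 6732.2 / 4717.4 = 1.4271
n = 18.5492 -> ceil = 19

19


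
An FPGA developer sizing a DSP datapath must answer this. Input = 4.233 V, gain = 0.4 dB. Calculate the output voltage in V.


Output voltage from dB gain:
V_out = V_in * 10^(gain_dB / 20)
      = 4.233 * 10^(0.4 / 20)
      = 4.233 * 1.047129
      = 4.4325 V

4.4325 V


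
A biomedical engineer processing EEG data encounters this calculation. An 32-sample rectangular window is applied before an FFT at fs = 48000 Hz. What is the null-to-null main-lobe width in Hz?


Main lobe width for a rectangular window:
Width = 2 * fs / N
      = 2 * 48000 / 32
      = 96000 / 32
      = 3000.0 Hz

3000.0 Hz


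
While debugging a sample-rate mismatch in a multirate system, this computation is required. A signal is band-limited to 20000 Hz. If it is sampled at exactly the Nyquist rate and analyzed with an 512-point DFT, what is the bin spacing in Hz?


Step 1 — Nyquist sampling rate:
fs = 2 * fmax = 2 * 20000 = 40000 Hz

Step 2 — DFT bin spacing:
df = fs / N = 40000 / 512 = 78.125 Hz

78.125 Hz


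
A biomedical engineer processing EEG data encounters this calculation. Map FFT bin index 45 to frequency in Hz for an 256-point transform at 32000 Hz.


Frequency of DFT bin k:
f_k = k * fs / N
    = 45 * 32000 / 256
    = 1440000 / 256
    = 5625.0 Hz

5625.0 Hz


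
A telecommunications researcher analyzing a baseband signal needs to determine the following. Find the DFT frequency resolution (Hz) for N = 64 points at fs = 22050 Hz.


DFT frequency resolution:
df = fs / N
   = 22050 / 64
   = 344.5312 Hz

344.5312 Hz


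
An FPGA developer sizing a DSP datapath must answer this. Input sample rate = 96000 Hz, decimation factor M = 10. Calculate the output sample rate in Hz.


Decimation reduces the sample rate:
fs_out = fs_in / M
       = 96000 / 10
       = 9600.0 Hz

9600.0 Hz


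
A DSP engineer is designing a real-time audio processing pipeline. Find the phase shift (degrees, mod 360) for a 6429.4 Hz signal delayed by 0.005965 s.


Phase shift from frequency and time delay:
phi = 360 * f * t_delay
    = 360 * 6429.4 * 0.005965
    = 13806.49 degrees
    mod 360 = 126.49 degrees

126.49 degrees


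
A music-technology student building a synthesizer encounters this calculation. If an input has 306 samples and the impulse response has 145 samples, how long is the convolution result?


Linear convolution output length:
L = N + M - 1
  = 306 + 145 - 1
  = 450 samples

450


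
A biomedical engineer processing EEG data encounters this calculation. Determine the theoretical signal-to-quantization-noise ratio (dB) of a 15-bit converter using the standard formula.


Theoretical SNR for a full-scale sinusoid:
SNR = 6.02 * N + 1.76
    = 6.02 * 15 + 1.76
    = 90.3 + 1.76
    = 92.06 dB

92.06 dB


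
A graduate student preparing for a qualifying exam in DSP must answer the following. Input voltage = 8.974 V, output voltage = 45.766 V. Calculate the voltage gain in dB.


Voltage gain in dB:
G = 20 * log10(Vout / Vin)
  = 20 * log10(45.766 / 8.974)
  = 20 * log10(5.099844)
  = 20 * 0.707557
  = 14.15 dB

14.15 dB


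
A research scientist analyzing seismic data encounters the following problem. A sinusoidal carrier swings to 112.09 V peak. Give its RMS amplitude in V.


RMS voltage for a sinusoidal waveform:
V_rms = V_peak / sqrt(2)
      = 112.09 / 1.414214
      = 79.26 V

79.26 V


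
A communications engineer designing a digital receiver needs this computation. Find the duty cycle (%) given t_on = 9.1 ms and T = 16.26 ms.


Duty cycle as a percentage:
DC = (t_on / T) * 100
   = (9.1 / 16.26) * 100
   = 0.559656 * 100
   = 55.97 %

55.97 %


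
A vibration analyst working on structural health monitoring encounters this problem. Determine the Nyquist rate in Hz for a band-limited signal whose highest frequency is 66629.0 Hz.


The Nyquist rate is twice the maximum frequency component.
fs_min = 2 * fmax
      = 2 * 66629.0
      = 133258.0 Hz

133258.0


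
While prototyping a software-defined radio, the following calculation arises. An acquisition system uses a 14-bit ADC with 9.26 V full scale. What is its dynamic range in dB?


Dynamic range from full-scale to LSB:
V_min = V_max / 2^bits = 9.26 / 2^14
DR = 20 * log10(V_max / V_min)
   = 20 * log10(2^14)
   = 20 * 14 * log10(2)
   = 84.29 dB

84.29 dB


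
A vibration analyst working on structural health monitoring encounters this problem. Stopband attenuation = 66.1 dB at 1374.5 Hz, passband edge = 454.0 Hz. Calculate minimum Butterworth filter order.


Butterworth filter order formula:
n = log10(10^(A/10) - 1) / (2 * log10(f_stop/f_pass))
10^(66.1/10) - 1 = 4073801.778
f_stop/f_pass = 1374.5 / 454.0 = 3.0275
n = 6.8698 -> ceil = 7

7


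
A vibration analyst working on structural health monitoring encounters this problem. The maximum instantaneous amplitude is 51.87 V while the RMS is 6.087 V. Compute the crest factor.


Crest factor is the ratio of peak to RMS:
CF = V_peak / V_rms
   = 51.87 / 6.087
   = 8.5214

8.5214


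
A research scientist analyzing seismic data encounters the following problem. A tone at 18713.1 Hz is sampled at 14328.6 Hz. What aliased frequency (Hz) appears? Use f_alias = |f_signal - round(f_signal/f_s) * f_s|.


Compute the nearest integer multiple of fs to the signal:
n = round(18713.1 / 14328.6) = 1
f_alias = |18713.1 - 1 * 14328.6|
        = |18713.1 - 14328.6|
        = 4384.5 Hz

4384.5


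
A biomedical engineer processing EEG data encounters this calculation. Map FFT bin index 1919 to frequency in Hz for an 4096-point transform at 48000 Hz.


Frequency of DFT bin k:
f_k = k * fs / N
    = 1919 * 48000 / 4096
    = 92112000 / 4096
    = 22488.281 Hz

22488.281 Hz


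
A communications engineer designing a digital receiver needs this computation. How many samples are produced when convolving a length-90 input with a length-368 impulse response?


Linear convolution output length:
L = N + M - 1
  = 90 + 368 - 1
  = 457 samples

457


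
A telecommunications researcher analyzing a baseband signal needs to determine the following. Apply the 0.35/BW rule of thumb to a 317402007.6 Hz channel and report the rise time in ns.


Rise time from bandwidth relationship:
tr = 0.35 / BW
   = 0.35 / 317402007.6
   = 1.10270254e-09 s
   = 1.1027 ns

1.1027 ns


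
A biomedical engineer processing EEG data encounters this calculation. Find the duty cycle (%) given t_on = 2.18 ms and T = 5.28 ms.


Duty cycle as a percentage:
DC = (t_on / T) * 100
   = (2.18 / 5.28) * 100
   = 0.412879 * 100
   = 41.29 %

41.29 %


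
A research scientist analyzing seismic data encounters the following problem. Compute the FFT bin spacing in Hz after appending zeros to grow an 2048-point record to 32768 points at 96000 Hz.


Frequency resolution after zero-padding:
N_padded = 2048 * 16 = 32768
df = fs / N_padded
   = 96000 / 32768
   = 2.9297 Hz

2.9297 Hz


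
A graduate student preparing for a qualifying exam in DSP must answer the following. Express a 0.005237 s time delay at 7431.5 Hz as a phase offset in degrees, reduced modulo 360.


Phase shift from frequency and time delay:
phi = 360 * f * t_delay
    = 360 * 7431.5 * 0.005237
    = 14010.76 degrees
    mod 360 = 330.76 degrees

330.76 degrees


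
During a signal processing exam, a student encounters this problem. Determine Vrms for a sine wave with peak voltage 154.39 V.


RMS voltage for a sinusoidal waveform:
V_rms = V_peak / sqrt(2)
      = 154.39 / 1.414214
      = 109.17 V

109.17 V


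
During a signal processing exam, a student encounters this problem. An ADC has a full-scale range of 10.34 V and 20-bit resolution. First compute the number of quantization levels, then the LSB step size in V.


Step 1 — number of quantization levels:
L = 2^N = 2^20 = 1048576

Step 2 — LSB step size:
delta = Vfs / L
      = 10.34 / 1048576
      = 9.86e-06 V

Levels = 1048576; step size = 9.86e-06 V


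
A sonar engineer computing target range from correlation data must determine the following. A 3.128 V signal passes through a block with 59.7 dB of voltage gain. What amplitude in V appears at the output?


Output voltage from dB gain:
V_out = V_in * 10^(gain_dB / 20)
      = 3.128 * 10^(59.7 / 20)
      = 3.128 * 966.050879
      = 3021.8071 V

3021.8071 V


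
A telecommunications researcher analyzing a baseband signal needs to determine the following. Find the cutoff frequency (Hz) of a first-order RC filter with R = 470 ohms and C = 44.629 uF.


Cutoff frequency of a first-order RC filter:
fc = 1 / (2 * pi * R * C)
C = 44.629 uF = 4.4629e-05 F
fc = 1 / (2 * pi * 470 * 4.4629e-05)
   = 1 / 0.13179377022484
   = 7.587612 Hz

7.587612 Hz


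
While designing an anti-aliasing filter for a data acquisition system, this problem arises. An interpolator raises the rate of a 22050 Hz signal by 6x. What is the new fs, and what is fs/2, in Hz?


Step 1 — output sample rate after interpolation by L:
fs_out = L * fs_in = 6 * 22050 = 132300 Hz

Step 2 — Nyquist frequency of the output stream:
f_Nyq = fs_out / 2 = 132300 / 2 = 66150.0 Hz

fs_out = 132300 Hz; f_Nyquist = 66150.0 Hz


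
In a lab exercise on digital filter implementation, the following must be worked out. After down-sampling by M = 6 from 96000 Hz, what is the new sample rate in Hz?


Decimation reduces the sample rate:
fs_out = fs_in / M
       = 96000 / 6
       = 16000.0 Hz

16000.0 Hz


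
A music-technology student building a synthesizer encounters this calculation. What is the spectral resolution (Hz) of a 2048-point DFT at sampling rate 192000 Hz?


DFT frequency resolution:
df = fs / N
   = 192000 / 2048
   = 93.75 Hz

93.75 Hz


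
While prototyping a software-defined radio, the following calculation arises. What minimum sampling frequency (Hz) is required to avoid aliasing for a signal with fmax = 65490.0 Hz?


The Nyquist rate is twice the maximum frequency component.
fs_min = 2 * fmax
      = 2 * 65490.0
      = 130980.0 Hz

130980.0


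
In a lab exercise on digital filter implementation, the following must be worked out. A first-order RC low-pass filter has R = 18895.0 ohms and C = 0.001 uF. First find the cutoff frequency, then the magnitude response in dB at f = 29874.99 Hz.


Step 1 — cutoff frequency:
fc = 1 / (2*pi*R*C)
C = 0.001 uF = 1e-09 F
fc = 1 / (2*pi*18895.0*1e-09)
   = 8423.125 Hz

Step 2 — magnitude at f = 29874.99 Hz:
|H(f)| = 1 / sqrt(1 + (f/fc)^2)
f/fc = 29874.99 / 8423.125 = 3.546782
|H| = 1 / sqrt(1 + 12.579663) = 0.271366
|H|_dB = 20*log10(0.271366) = -11.33 dB

fc = 8423.125 Hz; |H(29874.99 Hz)| = -11.33 dB


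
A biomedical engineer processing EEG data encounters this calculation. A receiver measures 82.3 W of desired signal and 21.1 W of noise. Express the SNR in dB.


SNR in decibels:
SNR = 10 * log10(Ps / Pn)
    = 10 * log10(82.3 / 21.1)
    = 10 * log10(3.9005)
    = 10 * 0.5911
    = 5.91 dB

5.91 dB


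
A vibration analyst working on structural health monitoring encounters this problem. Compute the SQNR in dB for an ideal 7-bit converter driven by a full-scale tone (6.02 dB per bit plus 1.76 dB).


Theoretical SNR for a full-scale sinusoid:
SNR = 6.02 * N + 1.76
    = 6.02 * 7 + 1.76
    = 42.14 + 1.76
    = 43.9 dB

43.9 dB


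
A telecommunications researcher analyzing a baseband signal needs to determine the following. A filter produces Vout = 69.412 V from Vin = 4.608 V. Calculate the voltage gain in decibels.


Voltage gain in dB:
G = 20 * log10(Vout / Vin)
  = 20 * log10(69.412 / 4.608)
  = 20 * log10(15.063368)
  = 20 * 1.177922
  = 23.56 dB

23.56 dB


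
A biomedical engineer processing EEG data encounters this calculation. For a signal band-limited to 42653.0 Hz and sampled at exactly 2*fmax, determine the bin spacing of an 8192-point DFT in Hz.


Step 1 — Nyquist sampling rate:
fs = 2 * fmax = 2 * 42653.0 = 85306.0 Hz

Step 2 — DFT bin spacing:
df = fs / N = 85306.0 / 8192 = 10.4133 Hz

10.4133 Hz


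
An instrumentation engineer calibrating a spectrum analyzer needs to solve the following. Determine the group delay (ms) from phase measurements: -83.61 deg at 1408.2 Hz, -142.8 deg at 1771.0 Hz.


Group delay from phase difference:
tau = -d(phi)/d(omega)
d(phi) = -59.19 deg = -1.03306 rad
d(omega) = 2*pi*(1771.0 - 1408.2) = 2279.5396 rad/s
tau = -(-1.03306) / 2279.5396
    = 0.4532 ms

0.4532 ms


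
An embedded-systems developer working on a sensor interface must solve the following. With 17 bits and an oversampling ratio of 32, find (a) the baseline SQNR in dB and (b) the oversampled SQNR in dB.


Step 1 — baseline SQNR at Nyquist:
SQNR_base = 6.02*N + 1.76
          = 6.02*17 + 1.76
          = 104.1 dB

Step 2 — oversampling processing gain:
G = 10*log10(OSR) = 10*log10(32) = 15.05 dB

Step 3 — total:
SQNR_total = 104.1 + 15.05 = 119.15 dB

Base SQNR = 104.1 dB; oversampled SQNR = 119.15 dB


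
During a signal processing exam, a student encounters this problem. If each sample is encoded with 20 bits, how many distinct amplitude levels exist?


Number of quantization levels = 2^N
= 2^20
= 1048576

1048576


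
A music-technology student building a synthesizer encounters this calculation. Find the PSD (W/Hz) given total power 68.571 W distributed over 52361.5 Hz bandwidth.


Power spectral density:
PSD = P / BW
    = 68.571 / 52361.5
    = 0.00130957 W/Hz

0.00130957 W/Hz


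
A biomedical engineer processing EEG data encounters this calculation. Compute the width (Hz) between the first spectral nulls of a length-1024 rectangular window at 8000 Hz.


Main lobe width for a rectangular window:
Width = 2 * fs / N
      = 2 * 8000 / 1024
      = 16000 / 1024
      = 15.625 Hz

15.625 Hz


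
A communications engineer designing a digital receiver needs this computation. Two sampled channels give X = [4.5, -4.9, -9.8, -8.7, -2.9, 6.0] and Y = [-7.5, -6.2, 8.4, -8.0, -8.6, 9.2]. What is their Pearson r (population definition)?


Pearson correlation coefficient (population):
r = cov(X,Y) / (std(X) * std(Y))
Mean X = -2.6333, Mean Y = -2.1167
Cov(X,Y) = 5.101111
Std(X) = 6.038672, Std(Y) = 7.756377
r = 0.1089

0.1089


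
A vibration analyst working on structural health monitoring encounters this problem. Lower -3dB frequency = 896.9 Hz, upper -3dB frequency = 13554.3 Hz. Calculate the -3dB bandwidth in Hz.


Bandwidth is the difference of -3dB frequencies:
BW = f_high - f_low
   = 13554.3 - 896.9
   = 12657.4 Hz

12657.4 Hz


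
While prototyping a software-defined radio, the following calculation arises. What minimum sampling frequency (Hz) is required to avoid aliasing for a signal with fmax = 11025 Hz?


The Nyquist rate is twice the maximum frequency component.
fs_min = 2 * fmax
      = 2 * 11025
      = 22050 Hz

22050


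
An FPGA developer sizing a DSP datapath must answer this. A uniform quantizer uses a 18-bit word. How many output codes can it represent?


Number of quantization levels = 2^N
= 2^18
= 262144

262144


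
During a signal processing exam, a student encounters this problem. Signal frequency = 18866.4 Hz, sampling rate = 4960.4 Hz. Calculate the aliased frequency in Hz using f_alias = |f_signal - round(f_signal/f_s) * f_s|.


Compute the nearest integer multiple of fs to the signal:
n = round(18866.4 / 4960.4) = 4
f_alias = |18866.4 - 4 * 4960.4|
        = |18866.4 - 19841.6|
        = 975.2 Hz

975.2


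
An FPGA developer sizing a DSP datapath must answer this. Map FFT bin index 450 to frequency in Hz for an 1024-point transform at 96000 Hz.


Frequency of DFT bin k:
f_k = k * fs / N
    = 450 * 96000 / 1024
    = 43200000 / 1024
    = 42187.5 Hz

42187.5 Hz


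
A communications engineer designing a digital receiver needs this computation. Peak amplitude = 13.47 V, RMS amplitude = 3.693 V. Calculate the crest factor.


Crest factor is the ratio of peak to RMS:
CF = V_peak / V_rms
   = 13.47 / 3.693
   = 3.6474

3.6474


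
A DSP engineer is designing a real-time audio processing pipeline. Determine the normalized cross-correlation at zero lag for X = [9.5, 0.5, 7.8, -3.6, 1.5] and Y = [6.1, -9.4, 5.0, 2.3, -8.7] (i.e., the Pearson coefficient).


Pearson correlation coefficient (population):
r = cov(X,Y) / (std(X) * std(Y))
Mean X = 3.14, Mean Y = -0.94
Cov(X,Y) = 17.1356
Std(X) = 4.842561, Std(Y) = 6.739911
r = 0.525

0.525


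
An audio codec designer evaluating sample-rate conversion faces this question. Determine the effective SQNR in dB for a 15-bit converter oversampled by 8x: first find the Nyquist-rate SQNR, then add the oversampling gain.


Step 1 — baseline SQNR at Nyquist:
SQNR_base = 6.02*N + 1.76
          = 6.02*15 + 1.76
          = 92.06 dB

Step 2 — oversampling processing gain:
G = 10*log10(OSR) = 10*log10(8) = 9.03 dB

Step 3 — total:
SQNR_total = 92.06 + 9.03 = 101.09 dB

Base SQNR = 92.06 dB; oversampled SQNR = 101.09 dB


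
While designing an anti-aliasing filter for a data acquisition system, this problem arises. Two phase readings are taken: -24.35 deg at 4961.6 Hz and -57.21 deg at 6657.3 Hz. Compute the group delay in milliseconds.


Group delay from phase difference:
tau = -d(phi)/d(omega)
d(phi) = -32.86 deg = -0.573515 rad
d(omega) = 2*pi*(6657.3 - 4961.6) = 10654.3973 rad/s
tau = -(-0.573515) / 10654.3973
    = 0.0538 ms

0.0538 ms


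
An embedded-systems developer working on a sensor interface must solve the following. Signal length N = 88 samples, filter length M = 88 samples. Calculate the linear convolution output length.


Linear convolution output length:
L = N + M - 1
  = 88 + 88 - 1
  = 175 samples

175


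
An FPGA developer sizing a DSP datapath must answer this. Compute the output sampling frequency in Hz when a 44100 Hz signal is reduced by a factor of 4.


Decimation reduces the sample rate:
fs_out = fs_in / M
       = 44100 / 4
       = 11025.0 Hz

11025.0 Hz


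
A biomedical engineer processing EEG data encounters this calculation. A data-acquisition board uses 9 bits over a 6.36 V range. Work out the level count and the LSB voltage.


Step 1 — number of quantization levels:
L = 2^N = 2^9 = 512

Step 2 — LSB step size:
delta = Vfs / L
      = 6.36 / 512
      = 0.01242188 V

Levels = 512; step size = 0.01242188 V


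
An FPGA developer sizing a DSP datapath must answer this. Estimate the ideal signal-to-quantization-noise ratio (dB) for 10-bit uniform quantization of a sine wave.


Theoretical SNR for a full-scale sinusoid:
SNR = 6.02 * N + 1.76
    = 6.02 * 10 + 1.76
    = 60.2 + 1.76
    = 61.96 dB

61.96 dB


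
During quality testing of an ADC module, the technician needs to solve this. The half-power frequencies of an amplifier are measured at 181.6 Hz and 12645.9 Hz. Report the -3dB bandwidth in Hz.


Bandwidth is the difference of -3dB frequencies:
BW = f_high - f_low
   = 12645.9 - 181.6
   = 12464.3 Hz

12464.3 Hz


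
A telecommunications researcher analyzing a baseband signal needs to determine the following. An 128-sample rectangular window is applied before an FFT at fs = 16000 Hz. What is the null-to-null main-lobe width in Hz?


Main lobe width for a rectangular window:
Width = 2 * fs / N
      = 2 * 16000 / 128
      = 32000 / 128
      = 250.0 Hz

250.0 Hz


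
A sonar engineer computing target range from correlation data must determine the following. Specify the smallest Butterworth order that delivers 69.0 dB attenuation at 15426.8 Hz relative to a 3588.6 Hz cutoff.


Butterworth filter order formula:
n = log10(10^(A/10) - 1) / (2 * log10(f_stop/f_pass))
10^(69.0/10) - 1 = 7943281.3472
f_stop/f_pass = 15426.8 / 3588.6 = 4.2988
n = 5.4472 -> ceil = 6

6


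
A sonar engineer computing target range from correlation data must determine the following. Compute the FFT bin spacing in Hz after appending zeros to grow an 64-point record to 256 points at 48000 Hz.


Frequency resolution after zero-padding:
N_padded = 64 * 4 = 256
df = fs / N_padded
   = 48000 / 256
   = 187.5 Hz

187.5 Hz


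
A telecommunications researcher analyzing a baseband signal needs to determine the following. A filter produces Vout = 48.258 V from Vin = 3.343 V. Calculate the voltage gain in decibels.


Voltage gain in dB:
G = 20 * log10(Vout / Vin)
  = 20 * log10(48.258 / 3.343)
  = 20 * log10(14.435537)
  = 20 * 1.159433
  = 23.19 dB

23.19 dB


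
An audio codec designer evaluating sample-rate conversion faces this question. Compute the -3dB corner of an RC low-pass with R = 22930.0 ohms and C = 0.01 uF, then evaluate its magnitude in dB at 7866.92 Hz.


Step 1 — cutoff frequency:
fc = 1 / (2*pi*R*C)
C = 0.01 uF = 1e-08 F
fc = 1 / (2*pi*22930.0*1e-08)
   = 694.09 Hz

Step 2 — magnitude at f = 7866.92 Hz:
|H(f)| = 1 / sqrt(1 + (f/fc)^2)
f/fc = 7866.92 / 694.09 = 11.33415
|H| = 1 / sqrt(1 + 128.462956) = 0.0878875
|H|_dB = 20*log10(0.0878875) = -21.12 dB

fc = 694.09 Hz; |H(7866.92 Hz)| = -21.12 dB


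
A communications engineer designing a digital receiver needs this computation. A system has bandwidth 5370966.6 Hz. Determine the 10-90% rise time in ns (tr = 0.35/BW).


Rise time from bandwidth relationship:
tr = 0.35 / BW
   = 0.35 / 5370966.6
   = 6.516517902e-08 s
   = 65.1652 ns

65.1652 ns


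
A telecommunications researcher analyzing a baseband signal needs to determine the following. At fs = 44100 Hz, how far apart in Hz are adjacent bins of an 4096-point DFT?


DFT frequency resolution:
df = fs / N
   = 44100 / 4096
   = 10.7666 Hz

10.7666 Hz


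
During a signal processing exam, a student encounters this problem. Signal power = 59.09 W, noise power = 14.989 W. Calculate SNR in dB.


SNR in decibels:
SNR = 10 * log10(Ps / Pn)
    = 10 * log10(59.09 / 14.989)
    = 10 * log10(3.9422)
    = 10 * 0.5957
    = 5.96 dB

5.96 dB


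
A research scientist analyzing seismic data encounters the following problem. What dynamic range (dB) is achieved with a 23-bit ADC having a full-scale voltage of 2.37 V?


Dynamic range from full-scale to LSB:
V_min = V_max / 2^bits = 2.37 / 2^23
DR = 20 * log10(V_max / V_min)
   = 20 * log10(2^23)
   = 20 * 23 * log10(2)
   = 138.47 dB

138.47 dB


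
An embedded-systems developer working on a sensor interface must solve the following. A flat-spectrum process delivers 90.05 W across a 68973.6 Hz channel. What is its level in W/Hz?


Power spectral density:
PSD = P / BW
    = 90.05 / 68973.6
    = 0.00130557 W/Hz

0.00130557 W/Hz


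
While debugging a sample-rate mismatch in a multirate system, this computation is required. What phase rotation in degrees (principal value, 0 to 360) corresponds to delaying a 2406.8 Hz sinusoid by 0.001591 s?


Phase shift from frequency and time delay:
phi = 360 * f * t_delay
    = 360 * 2406.8 * 0.001591
    = 1378.52 degrees
    mod 360 = 298.52 degrees

298.52 degrees


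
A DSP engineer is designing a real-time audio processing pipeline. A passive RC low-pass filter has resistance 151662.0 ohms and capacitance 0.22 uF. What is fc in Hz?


Cutoff frequency of a first-order RC filter:
fc = 1 / (2 * pi * R * C)
C = 0.22 uF = 2.2e-07 F
fc = 1 / (2 * pi * 151662.0 * 2.2e-07)
   = 1 / 0.20964249901264
   = 4.770025 Hz

4.770025 Hz


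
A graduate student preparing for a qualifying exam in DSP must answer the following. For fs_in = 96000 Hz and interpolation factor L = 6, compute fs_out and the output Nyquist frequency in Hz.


Step 1 — output sample rate after interpolation by L:
fs_out = L * fs_in = 6 * 96000 = 576000 Hz

Step 2 — Nyquist frequency of the output stream:
f_Nyq = fs_out / 2 = 576000 / 2 = 288000.0 Hz

fs_out = 576000 Hz; f_Nyquist = 288000.0 Hz


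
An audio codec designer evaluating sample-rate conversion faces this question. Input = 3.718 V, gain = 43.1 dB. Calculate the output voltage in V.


Output voltage from dB gain:
V_out = V_in * 10^(gain_dB / 20)
      = 3.718 * 10^(43.1 / 20)
      = 3.718 * 142.889396
      = 531.2628 V

531.2628 V


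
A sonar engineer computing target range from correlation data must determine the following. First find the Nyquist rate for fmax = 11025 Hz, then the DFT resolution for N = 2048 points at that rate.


Step 1 — Nyquist sampling rate:
fs = 2 * fmax = 2 * 11025 = 22050 Hz

Step 2 — DFT bin spacing:
df = fs / N = 22050 / 2048 = 10.7666 Hz

10.7666 Hz


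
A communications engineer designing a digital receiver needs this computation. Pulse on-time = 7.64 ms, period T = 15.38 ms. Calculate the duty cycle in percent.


Duty cycle as a percentage:
DC = (t_on / T) * 100
   = (7.64 / 15.38) * 100
   = 0.496749 * 100
   = 49.67 %

49.67 %


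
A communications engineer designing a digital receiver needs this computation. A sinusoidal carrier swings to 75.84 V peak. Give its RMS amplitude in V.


RMS voltage for a sinusoidal waveform:
V_rms = V_peak / sqrt(2)
      = 75.84 / 1.414214
      = 53.627 V

53.627 V


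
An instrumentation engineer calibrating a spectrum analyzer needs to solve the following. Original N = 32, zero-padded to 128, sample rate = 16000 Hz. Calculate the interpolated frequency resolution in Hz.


Frequency resolution after zero-padding:
N_padded = 32 * 4 = 128
df = fs / N_padded
   = 16000 / 128
   = 125.0 Hz

125.0 Hz


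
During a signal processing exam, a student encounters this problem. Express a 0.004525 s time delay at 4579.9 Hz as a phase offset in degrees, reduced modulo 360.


Phase shift from frequency and time delay:
phi = 360 * f * t_delay
    = 360 * 4579.9 * 0.004525
    = 7460.66 degrees
    mod 360 = 260.66 degrees

260.66 degrees


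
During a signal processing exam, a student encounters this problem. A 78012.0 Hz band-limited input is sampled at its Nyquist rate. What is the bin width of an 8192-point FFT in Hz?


Step 1 — Nyquist sampling rate:
fs = 2 * fmax = 2 * 78012.0 = 156024.0 Hz

Step 2 — DFT bin spacing:
df = fs / N = 156024.0 / 8192 = 19.0459 Hz

19.0459 Hz


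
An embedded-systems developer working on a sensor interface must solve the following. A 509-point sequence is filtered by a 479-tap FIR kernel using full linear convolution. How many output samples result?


Linear convolution output length:
L = N + M - 1
  = 509 + 479 - 1
  = 987 samples

987


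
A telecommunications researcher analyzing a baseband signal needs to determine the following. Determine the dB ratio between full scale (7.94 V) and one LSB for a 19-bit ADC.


Dynamic range from full-scale to LSB:
V_min = V_max / 2^bits = 7.94 / 2^19
DR = 20 * log10(V_max / V_min)
   = 20 * log10(2^19)
   = 20 * 19 * log10(2)
   = 114.39 dB

114.39 dB


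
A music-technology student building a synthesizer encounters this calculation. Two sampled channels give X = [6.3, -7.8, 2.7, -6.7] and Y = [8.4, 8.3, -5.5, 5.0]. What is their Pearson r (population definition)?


Pearson correlation coefficient (population):
r = cov(X,Y) / (std(X) * std(Y))
Mean X = -1.375, Mean Y = 4.05
Cov(X,Y) = -9.47375
Std(X) = 6.023859, Std(Y) = 5.680889
r = -0.2768

-0.2768


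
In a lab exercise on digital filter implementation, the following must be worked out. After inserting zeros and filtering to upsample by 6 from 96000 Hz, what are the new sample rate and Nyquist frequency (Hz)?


Step 1 — output sample rate after interpolation by L:
fs_out = L * fs_in = 6 * 96000 = 576000 Hz

Step 2 — Nyquist frequency of the output stream:
f_Nyq = fs_out / 2 = 576000 / 2 = 288000.0 Hz

fs_out = 576000 Hz; f_Nyquist = 288000.0 Hz


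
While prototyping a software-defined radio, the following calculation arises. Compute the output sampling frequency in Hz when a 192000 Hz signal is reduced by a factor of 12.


Decimation reduces the sample rate:
fs_out = fs_in / M
       = 192000 / 12
       = 16000.0 Hz

16000.0 Hz


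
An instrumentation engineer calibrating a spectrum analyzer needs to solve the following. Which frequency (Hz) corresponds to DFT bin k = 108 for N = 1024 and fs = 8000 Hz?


Frequency of DFT bin k:
f_k = k * fs / N
    = 108 * 8000 / 1024
    = 864000 / 1024
    = 843.75 Hz

843.75 Hz


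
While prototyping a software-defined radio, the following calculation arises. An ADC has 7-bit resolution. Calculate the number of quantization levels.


Number of quantization levels = 2^N
= 2^7
= 128

128


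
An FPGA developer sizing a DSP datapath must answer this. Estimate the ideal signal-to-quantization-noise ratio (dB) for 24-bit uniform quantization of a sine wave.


Theoretical SNR for a full-scale sinusoid:
SNR = 6.02 * N + 1.76
    = 6.02 * 24 + 1.76
    = 144.48 + 1.76
    = 146.24 dB

146.24 dB


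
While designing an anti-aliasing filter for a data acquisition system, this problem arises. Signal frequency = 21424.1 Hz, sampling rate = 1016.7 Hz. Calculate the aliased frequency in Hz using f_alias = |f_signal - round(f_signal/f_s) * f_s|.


Compute the nearest integer multiple of fs to the signal:
n = round(21424.1 / 1016.7) = 21
f_alias = |21424.1 - 21 * 1016.7|
        = |21424.1 - 21350.7|
        = 73.4 Hz

73.4


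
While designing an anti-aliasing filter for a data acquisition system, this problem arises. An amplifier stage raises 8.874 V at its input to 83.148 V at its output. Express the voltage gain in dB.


Voltage gain in dB:
G = 20 * log10(Vout / Vin)
  = 20 * log10(83.148 / 8.874)
  = 20 * log10(9.369844)
  = 20 * 0.971732
  = 19.43 dB

19.43 dB


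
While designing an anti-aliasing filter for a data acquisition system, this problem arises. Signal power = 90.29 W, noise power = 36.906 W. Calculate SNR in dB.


SNR in decibels:
SNR = 10 * log10(Ps / Pn)
    = 10 * log10(90.29 / 36.906)
    = 10 * log10(2.4465)
    = 10 * 0.3885
    = 3.89 dB

3.89 dB


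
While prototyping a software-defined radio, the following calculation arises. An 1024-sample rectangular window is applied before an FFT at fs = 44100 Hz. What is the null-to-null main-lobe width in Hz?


Main lobe width for a rectangular window:
Width = 2 * fs / N
      = 2 * 44100 / 1024
      = 88200 / 1024
      = 86.133 Hz

86.133 Hz


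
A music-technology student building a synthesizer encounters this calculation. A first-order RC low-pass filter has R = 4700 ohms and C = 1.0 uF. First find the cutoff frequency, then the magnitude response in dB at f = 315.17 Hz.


Step 1 — cutoff frequency:
fc = 1 / (2*pi*R*C)
C = 1.0 uF = 1e-06 F
fc = 1 / (2*pi*4700*1e-06)
   = 33.8628 Hz

Step 2 — magnitude at f = 315.17 Hz:
|H(f)| = 1 / sqrt(1 + (f/fc)^2)
f/fc = 315.17 / 33.8628 = 9.307263
|H| = 1 / sqrt(1 + 86.625145) = 0.1068281
|H|_dB = 20*log10(0.1068281) = -19.43 dB

fc = 33.8628 Hz; |H(315.17 Hz)| = -19.43 dB


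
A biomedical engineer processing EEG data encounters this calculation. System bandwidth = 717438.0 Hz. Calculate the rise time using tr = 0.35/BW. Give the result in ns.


Rise time from bandwidth relationship:
tr = 0.35 / BW
   = 0.35 / 717438.0
   = 4.878470335e-07 s
   = 487.847 ns

487.847 ns


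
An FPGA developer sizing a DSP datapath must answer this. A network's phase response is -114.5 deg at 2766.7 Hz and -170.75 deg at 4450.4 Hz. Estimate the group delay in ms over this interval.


Group delay from phase difference:
tau = -d(phi)/d(omega)
d(phi) = -56.25 deg = -0.981748 rad
d(omega) = 2*pi*(4450.4 - 2766.7) = 10578.9991 rad/s
tau = -(-0.981748) / 10578.9991
    = 0.0928 ms

0.0928 ms


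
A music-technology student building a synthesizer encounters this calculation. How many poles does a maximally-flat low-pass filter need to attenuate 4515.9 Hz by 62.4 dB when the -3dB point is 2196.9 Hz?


Butterworth filter order formula:
n = log10(10^(A/10) - 1) / (2 * log10(f_stop/f_pass))
10^(62.4/10) - 1 = 1737799.8287
f_stop/f_pass = 4515.9 / 2196.9 = 2.0556
n = 9.9702 -> ceil = 10

10


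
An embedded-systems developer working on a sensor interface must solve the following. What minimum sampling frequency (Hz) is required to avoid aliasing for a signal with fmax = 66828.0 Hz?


The Nyquist rate is twice the maximum frequency component.
fs_min = 2 * fmax
      = 2 * 66828.0
      = 133656.0 Hz

133656.0


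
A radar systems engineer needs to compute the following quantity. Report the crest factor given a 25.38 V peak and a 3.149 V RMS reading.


Crest factor is the ratio of peak to RMS:
CF = V_peak / V_rms
   = 25.38 / 3.149
   = 8.0597

8.0597


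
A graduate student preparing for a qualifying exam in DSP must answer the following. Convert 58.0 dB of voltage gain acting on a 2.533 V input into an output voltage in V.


Output voltage from dB gain:
V_out = V_in * 10^(gain_dB / 20)
      = 2.533 * 10^(58.0 / 20)
      = 2.533 * 794.328235
      = 2012.0334 V

2012.0334 V
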